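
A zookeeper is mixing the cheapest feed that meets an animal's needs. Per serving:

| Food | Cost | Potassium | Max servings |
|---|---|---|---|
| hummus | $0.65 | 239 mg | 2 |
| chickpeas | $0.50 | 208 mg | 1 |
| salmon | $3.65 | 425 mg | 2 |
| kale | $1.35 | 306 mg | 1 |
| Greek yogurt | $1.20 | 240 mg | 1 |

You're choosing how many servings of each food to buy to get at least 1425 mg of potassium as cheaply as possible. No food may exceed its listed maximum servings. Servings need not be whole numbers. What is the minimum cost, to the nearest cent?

Cost per mg of potassium: chickpeas $0.0024, hummus $0.0027, kale $0.0044, Greek yogurt $0.0050, salmon $0.0086.
Take 1 serving of chickpeas: +208.0 mg potassium for $0.50 (total $0.50, still need 1217.0 mg).
Take 2 servings of hummus: +478.0 mg potassium for $1.30 (total $1.80, still need 739.0 mg).
Take 1 serving of kale: +306.0 mg potassium for $1.35 (total $3.15, still need 433.0 mg).
Take 1 serving of Greek yogurt: +240.0 mg potassium for $1.20 (total $4.35, still need 193.0 mg).
Take 0.4541 servings of salmon: +193.0 mg potassium for $1.66 (total $6.01, still need 0.0 mg).
Greedy by cheapest-per-mg is optimal for a single linear constraint, so the minimum cost is $6.01.

$6.01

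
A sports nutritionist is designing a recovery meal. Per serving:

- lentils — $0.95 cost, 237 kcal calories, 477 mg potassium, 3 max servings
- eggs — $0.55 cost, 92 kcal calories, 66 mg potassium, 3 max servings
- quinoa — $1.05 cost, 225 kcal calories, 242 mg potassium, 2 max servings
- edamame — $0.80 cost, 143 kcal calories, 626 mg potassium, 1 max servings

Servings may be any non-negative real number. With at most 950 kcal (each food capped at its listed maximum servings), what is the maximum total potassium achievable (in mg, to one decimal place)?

Potassium per kcal: edamame 4.378, lentils 2.013, quinoa 1.076, eggs 0.7174.
Take 1 serving of edamame: uses 143 kcal, +626.0 mg potassium (running total 626.0 mg).
Take 3 servings of lentils: uses 711 kcal, +1431.0 mg potassium (running total 2057.0 mg).
Take 0.4267 servings of quinoa: uses 96 kcal, +103.3 mg potassium (running total 2160.3 mg).
Greedy by best ratio exhausts the calories allowance optimally: 2160.3 mg.

2160.3 mg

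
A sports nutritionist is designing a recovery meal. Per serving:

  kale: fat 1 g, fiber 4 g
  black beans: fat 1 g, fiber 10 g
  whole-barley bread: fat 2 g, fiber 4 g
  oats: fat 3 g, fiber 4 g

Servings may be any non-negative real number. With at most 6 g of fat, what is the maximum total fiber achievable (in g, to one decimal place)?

Fiber per g fat: black beans 10, kale 4, whole-barley bread 2, oats 1.333.
With no serving limits, spend the whole fat allowance on black beans: 6 g / 1 g × 10 g = 60.0 g.

60.0 g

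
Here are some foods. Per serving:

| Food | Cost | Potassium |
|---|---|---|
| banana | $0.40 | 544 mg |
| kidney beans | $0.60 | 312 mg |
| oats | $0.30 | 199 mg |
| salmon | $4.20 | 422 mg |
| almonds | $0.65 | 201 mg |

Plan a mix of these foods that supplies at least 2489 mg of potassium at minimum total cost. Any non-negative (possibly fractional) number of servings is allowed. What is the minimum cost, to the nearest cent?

Cost per mg of potassium: banana $0.0007, oats $0.0015, kidney beans $0.0019, almonds $0.0032, salmon $0.0100.
With no serving limits, use only banana: 2489 mg / 544 mg = 4.575 servings × $0.40 = $1.83.

$1.83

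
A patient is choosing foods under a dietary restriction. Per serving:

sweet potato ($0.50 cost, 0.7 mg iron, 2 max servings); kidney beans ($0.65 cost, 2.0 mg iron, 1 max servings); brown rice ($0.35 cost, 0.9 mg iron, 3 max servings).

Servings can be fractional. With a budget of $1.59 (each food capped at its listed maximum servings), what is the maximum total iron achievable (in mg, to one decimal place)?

Iron per dollar: kidney beans 3.077, brown rice 2.571, sweet potato 1.4.
Take 1 serving of kidney beans: spends $0.65, +2.0 mg iron (running total 2.0 mg).
Take 2.686 servings of brown rice: spends $0.94, +2.4 mg iron (running total 4.4 mg).
Greedy by best ratio exhausts the cost allowance optimally: 4.4 mg.

4.4 mg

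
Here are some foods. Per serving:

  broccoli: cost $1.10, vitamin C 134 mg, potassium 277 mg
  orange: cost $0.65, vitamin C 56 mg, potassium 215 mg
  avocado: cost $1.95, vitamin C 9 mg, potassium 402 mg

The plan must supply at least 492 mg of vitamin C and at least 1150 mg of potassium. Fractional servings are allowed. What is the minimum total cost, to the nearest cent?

$4.29

For a min-cost LP with two ≥-constraints, a basic feasible solution has at most two positive variables.
broccoli only: max(492/134, 1150/277) = 4.152 servings → $4.57.
orange only: max(492/56, 1150/215) = 8.786 servings → $5.71.
avocado only: max(492/9, 1150/402) = 54.67 servings → $106.60.
broccoli + orange with both tight: 3.112 servings and 1.34 servings → $4.29.
broccoli + avocado with both tight: 3.648 servings and 0.3468 servings → $4.69.
orange + avocado with both targets exact would need a negative amount; discard.
The minimum over all feasible corners is $4.29.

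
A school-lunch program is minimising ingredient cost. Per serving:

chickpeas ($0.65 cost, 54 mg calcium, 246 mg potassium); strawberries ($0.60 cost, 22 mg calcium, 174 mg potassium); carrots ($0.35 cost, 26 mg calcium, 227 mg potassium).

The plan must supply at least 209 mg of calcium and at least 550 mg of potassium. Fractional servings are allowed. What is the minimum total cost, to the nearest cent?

$2.52

The cheapest plan sits at a corner of the feasible region — with two constraints it uses at most two foods.
chickpeas only: max(209/54, 550/246) = 3.87 servings → $2.52.
strawberries only: max(209/22, 550/174) = 9.5 servings → $5.70.
carrots only: max(209/26, 550/227) = 8.038 servings → $2.81.
chickpeas + strawberries: the both-tight solution has a negative serving — not a feasible corner.
chickpeas + carrots: the both-tight solution has a negative serving — not a feasible corner.
strawberries + carrots: the both-tight solution has a negative serving — not a feasible corner.
Cheapest feasible corner: $2.52.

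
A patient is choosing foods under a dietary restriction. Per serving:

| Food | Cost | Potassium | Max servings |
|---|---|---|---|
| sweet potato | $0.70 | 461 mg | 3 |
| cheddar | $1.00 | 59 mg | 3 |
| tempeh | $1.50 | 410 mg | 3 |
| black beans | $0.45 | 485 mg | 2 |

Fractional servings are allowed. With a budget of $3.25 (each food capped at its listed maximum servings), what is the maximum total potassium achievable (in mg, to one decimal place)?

Potassium per dollar: black beans 1078, sweet potato 658.6, tempeh 273.3, cheddar 59.
Take 2 servings of black beans: spends $0.90, +970.0 mg potassium (running total 970.0 mg).
Take 3 servings of sweet potato: spends $2.10, +1383.0 mg potassium (running total 2353.0 mg).
Take 0.1667 servings of tempeh: spends $0.25, +68.3 mg potassium (running total 2421.3 mg).
Filling greedily by potassium-per-dollar is optimal for one linear limit, giving 2421.3 mg.

2421.3 mg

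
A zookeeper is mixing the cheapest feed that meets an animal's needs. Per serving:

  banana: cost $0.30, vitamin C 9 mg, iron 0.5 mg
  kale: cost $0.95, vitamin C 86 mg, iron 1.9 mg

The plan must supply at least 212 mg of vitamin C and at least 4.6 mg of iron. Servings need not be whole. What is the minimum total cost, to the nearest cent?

With two linear requirements the optimum uses one or two foods; enumerate the corners.
banana only: max(212/9, 4.6/0.5) = 23.56 servings → $7.07.
kale only: max(212/86, 4.6/1.9) = 2.465 servings → $2.34.
banana + kale: intersection lies outside the first quadrant.
So the least-cost plan costs $2.34.

$2.34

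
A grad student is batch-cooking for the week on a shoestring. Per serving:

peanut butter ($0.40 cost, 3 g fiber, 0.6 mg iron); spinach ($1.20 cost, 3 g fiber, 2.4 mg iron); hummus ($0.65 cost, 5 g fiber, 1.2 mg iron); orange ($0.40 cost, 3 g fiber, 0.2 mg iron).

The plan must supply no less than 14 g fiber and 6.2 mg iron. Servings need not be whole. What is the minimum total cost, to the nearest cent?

$3.19

peanut butter only: max(14/3, 6.2/0.6) = 10.33 servings → $4.13.
spinach only: max(14/3, 6.2/2.4) = 4.667 servings → $5.60.
hummus only: max(14/5, 6.2/1.2) = 5.167 servings → $3.36.
orange only: max(14/3, 6.2/0.2) = 31 servings → $12.40.
peanut butter + spinach with both tight: 2.778 servings and 1.889 servings → $3.38.
peanut butter + hummus: intersection lies outside the first quadrant.
peanut butter + orange: intersection lies outside the first quadrant.
spinach + hummus with both tight: 1.69 servings and 1.786 servings → $3.19.
spinach + orange with both tight: 2.394 servings and 2.273 servings → $3.78.
hummus + orange: intersection lies outside the first quadrant.
The minimum over all feasible corners is $3.19.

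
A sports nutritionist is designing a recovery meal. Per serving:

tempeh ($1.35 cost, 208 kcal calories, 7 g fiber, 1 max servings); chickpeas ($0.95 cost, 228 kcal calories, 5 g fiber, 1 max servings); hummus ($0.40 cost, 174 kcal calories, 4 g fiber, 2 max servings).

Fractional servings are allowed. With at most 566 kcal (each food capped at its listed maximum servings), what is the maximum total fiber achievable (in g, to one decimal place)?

15.2 g

Fiber per kcal: tempeh 0.03365, hummus 0.02299, chickpeas 0.02193.
Take 1 serving of tempeh: uses 208 kcal, +7.0 g fiber (running total 7.0 g).
Take 2 servings of hummus: uses 348 kcal, +8.0 g fiber (running total 15.0 g).
Take 0.04386 servings of chickpeas: uses 10 kcal, +0.2 g fiber (running total 15.2 g).
Filling greedily by fiber-per-kcal is optimal for one linear limit, giving 15.2 g.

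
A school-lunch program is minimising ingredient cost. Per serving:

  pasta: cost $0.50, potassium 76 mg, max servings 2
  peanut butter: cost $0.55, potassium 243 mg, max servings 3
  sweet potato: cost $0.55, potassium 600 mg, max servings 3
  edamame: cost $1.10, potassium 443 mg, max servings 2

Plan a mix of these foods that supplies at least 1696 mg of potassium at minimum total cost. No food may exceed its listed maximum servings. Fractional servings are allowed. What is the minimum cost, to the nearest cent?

Cost per mg of potassium: sweet potato $0.0009, peanut butter $0.0023, edamame $0.0025, pasta $0.0066.
Take 2.827 servings of sweet potato: +1696.0 mg potassium for $1.55 (total $1.55, still need 0.0 mg).
Greedy by cheapest-per-mg is optimal for a single linear constraint, so the minimum cost is $1.55.

$1.55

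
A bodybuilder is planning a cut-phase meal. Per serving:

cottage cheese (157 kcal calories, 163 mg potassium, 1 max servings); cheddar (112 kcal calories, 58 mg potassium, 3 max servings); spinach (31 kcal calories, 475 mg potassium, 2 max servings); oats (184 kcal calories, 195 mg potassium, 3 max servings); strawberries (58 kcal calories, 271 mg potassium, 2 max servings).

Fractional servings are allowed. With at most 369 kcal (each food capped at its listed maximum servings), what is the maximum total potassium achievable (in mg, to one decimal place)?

Potassium per kcal: spinach 15.32, strawberries 4.672, oats 1.06, cottage cheese 1.038, cheddar 0.5179.
Take 2 servings of spinach: uses 62 kcal, +950.0 mg potassium (running total 950.0 mg).
Take 2 servings of strawberries: uses 116 kcal, +542.0 mg potassium (running total 1492.0 mg).
Take 1.038 servings of oats: uses 191 kcal, +202.4 mg potassium (running total 1694.4 mg).
Filling greedily by potassium-per-kcal is optimal for one linear limit, giving 1694.4 mg.

1694.4 mg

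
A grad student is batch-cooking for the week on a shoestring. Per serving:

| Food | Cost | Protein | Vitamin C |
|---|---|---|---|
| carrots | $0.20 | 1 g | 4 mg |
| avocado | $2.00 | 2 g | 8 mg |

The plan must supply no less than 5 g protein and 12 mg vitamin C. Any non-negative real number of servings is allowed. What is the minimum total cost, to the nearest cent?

A basic optimal solution has at most two foods positive. Try each food alone and each pair with both targets met exactly.
carrots only: max(5/1, 12/4) = 5 servings → $1.00.
avocado only: max(5/2, 12/8) = 2.5 servings → $5.00.
carrots + avocado (both tight): parallel constraints — no distinct corner.
So the least-cost plan costs $1.00.

$1.00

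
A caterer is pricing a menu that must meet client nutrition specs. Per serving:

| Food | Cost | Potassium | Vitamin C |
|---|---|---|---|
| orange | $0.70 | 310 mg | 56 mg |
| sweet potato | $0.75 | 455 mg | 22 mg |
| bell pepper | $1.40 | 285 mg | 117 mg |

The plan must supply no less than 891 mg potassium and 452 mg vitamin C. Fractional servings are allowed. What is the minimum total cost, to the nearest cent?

$5.41

orange only: max(891/310, 452/56) = 8.071 servings → $5.65.
sweet potato only: max(891/455, 452/22) = 20.55 servings → $15.41.
bell pepper only: max(891/285, 452/117) = 3.863 servings → $5.41.
orange + sweet potato with both targets exact would need a negative amount; discard.
orange + bell pepper with both targets exact would need a negative amount; discard.
sweet potato + bell pepper with both targets exact would need a negative amount; discard.
So the least-cost plan costs $5.41.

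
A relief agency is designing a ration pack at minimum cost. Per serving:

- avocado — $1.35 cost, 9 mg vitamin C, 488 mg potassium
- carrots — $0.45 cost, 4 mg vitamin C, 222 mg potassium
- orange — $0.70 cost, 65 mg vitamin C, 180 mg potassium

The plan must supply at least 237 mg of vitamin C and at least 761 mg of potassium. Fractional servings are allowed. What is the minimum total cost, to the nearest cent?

avocado only: max(237/9, 761/488) = 26.33 servings → $35.55.
carrots only: max(237/4, 761/222) = 59.25 servings → $26.66.
orange only: max(237/65, 761/180) = 4.228 servings → $2.96.
avocado + carrots with both targets exact would need a negative amount; discard.
avocado + orange with both tight: 0.2261 servings and 3.615 servings → $2.84.
carrots + orange with both tight: 0.4964 servings and 3.616 servings → $2.75.
So the least-cost plan costs $2.75.

$2.75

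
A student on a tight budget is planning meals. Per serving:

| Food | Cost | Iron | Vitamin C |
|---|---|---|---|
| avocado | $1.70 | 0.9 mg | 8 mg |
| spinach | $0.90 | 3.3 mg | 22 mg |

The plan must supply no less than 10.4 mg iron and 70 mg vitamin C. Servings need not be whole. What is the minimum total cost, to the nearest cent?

$2.86

Two binding constraints pin down two serving amounts, so the optimal mix uses at most two foods. The candidates are each food alone (scaled to the tighter of iron/vitamin C) and each pair with both constraints tight.
avocado only: max(10.4/0.9, 70/8) = 11.56 servings → $19.64.
spinach only: max(10.4/3.3, 70/22) = 3.182 servings → $2.86.
avocado + spinach with both tight: 0.3333 servings and 3.061 servings → $3.32.
So the least-cost plan costs $2.86.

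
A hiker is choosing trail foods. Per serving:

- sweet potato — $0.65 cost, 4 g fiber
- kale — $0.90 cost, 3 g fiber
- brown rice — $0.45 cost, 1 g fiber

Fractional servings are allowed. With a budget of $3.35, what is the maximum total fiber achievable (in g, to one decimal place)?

Fiber per dollar: sweet potato 6.154, kale 3.333, brown rice 2.222.
With no serving limits, spend the whole cost allowance on sweet potato: $3.35 / $0.65 × 4 g = 20.6 g.

20.6 g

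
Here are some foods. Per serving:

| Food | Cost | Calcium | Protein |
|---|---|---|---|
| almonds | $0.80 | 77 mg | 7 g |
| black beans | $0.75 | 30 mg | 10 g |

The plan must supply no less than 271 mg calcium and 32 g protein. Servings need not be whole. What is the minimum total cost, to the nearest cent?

almonds only: max(271/77, 32/7) = 4.571 servings → $3.66.
black beans only: max(271/30, 32/10) = 9.033 servings → $6.78.
almonds + black beans with both tight: 3.125 servings and 1.012 servings → $3.26.
Cheapest feasible corner: $3.26.

$3.26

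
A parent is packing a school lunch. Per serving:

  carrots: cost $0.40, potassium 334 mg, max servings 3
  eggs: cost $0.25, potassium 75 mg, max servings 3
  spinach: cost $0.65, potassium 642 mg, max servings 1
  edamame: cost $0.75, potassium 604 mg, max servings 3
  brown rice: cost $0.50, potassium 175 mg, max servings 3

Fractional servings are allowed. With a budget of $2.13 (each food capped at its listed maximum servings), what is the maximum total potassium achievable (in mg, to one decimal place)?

Potassium per dollar: spinach 987.7, carrots 835, edamame 805.3, brown rice 350, eggs 300.
Take 1 serving of spinach: spends $0.65, +642.0 mg potassium (running total 642.0 mg).
Take 3 servings of carrots: spends $1.20, +1002.0 mg potassium (running total 1644.0 mg).
Take 0.3733 servings of edamame: spends $0.28, +225.5 mg potassium (running total 1869.5 mg).
Filling greedily by potassium-per-dollar is optimal for one linear limit, giving 1869.5 mg.

1869.5 mg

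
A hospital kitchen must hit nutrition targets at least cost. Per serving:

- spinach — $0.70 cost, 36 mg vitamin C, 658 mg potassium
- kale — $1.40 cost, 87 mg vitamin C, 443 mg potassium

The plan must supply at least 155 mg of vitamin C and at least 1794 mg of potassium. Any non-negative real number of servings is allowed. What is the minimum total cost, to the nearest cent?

Compare the cost at each extreme point of the feasible region.
spinach only: max(155/36, 1794/658) = 4.306 servings → $3.01.
kale only: max(155/87, 1794/443) = 4.05 servings → $5.67.
spinach + kale with both tight: 2.117 servings and 0.9058 servings → $2.75.
So the least-cost plan costs $2.75.

$2.75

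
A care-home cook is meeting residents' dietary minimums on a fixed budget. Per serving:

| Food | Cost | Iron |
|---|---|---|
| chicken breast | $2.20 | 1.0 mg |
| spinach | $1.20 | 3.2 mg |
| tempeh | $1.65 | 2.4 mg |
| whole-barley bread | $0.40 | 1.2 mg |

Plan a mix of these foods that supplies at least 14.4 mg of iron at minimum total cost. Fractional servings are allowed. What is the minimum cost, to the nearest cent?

Cost per mg of iron: whole-barley bread $0.3333, spinach $0.3750, tempeh $0.6875, chicken breast $2.2000.
With no serving limits, use only whole-barley bread: 14.4 mg / 1.2 mg = 12 servings × $0.40 = $4.80.

$4.80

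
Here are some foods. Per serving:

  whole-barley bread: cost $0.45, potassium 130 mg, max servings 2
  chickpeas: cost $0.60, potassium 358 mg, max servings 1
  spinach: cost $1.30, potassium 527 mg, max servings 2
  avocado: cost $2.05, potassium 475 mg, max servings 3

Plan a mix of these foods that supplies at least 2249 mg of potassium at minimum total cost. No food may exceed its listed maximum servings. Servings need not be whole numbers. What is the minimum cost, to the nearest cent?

Cost per mg of potassium: chickpeas $0.0017, spinach $0.0025, whole-barley bread $0.0035, avocado $0.0043.
Take 1 serving of chickpeas: +358.0 mg potassium for $0.60 (total $0.60, still need 1891.0 mg).
Take 2 servings of spinach: +1054.0 mg potassium for $2.60 (total $3.20, still need 837.0 mg).
Take 2 servings of whole-barley bread: +260.0 mg potassium for $0.90 (total $4.10, still need 577.0 mg).
Take 1.215 servings of avocado: +577.0 mg potassium for $2.49 (total $6.59, still need 0.0 mg).
Greedy by cheapest-per-mg is optimal for a single linear constraint, so the minimum cost is $6.59.

$6.59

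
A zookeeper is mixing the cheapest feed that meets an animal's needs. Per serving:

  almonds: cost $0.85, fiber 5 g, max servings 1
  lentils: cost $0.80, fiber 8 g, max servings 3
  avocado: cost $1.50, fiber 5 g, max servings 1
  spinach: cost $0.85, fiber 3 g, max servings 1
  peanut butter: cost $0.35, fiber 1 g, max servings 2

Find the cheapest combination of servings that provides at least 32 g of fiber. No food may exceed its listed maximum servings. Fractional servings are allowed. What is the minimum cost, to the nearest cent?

$4.10

Cost per g of fiber: lentils $0.1000, almonds $0.1700, spinach $0.2833, avocado $0.3000, peanut butter $0.3500.
Take 3 servings of lentils: +24.0 g fiber for $2.40 (total $2.40, still need 8.0 g).
Take 1 serving of almonds: +5.0 g fiber for $0.85 (total $3.25, still need 3.0 g).
Take 1 serving of spinach: +3.0 g fiber for $0.85 (total $4.10, still need 0.0 g).
Filling from the cheapest source first is optimal under one linear minimum: $4.10.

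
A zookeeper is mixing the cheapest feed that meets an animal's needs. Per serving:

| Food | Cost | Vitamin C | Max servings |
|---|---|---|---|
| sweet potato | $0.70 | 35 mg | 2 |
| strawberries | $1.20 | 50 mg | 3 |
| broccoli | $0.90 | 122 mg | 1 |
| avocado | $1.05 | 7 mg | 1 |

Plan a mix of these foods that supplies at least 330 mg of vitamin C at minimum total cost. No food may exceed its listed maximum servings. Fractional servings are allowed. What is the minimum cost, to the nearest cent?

$5.61

Cost per mg of vitamin C: broccoli $0.0074, sweet potato $0.0200, strawberries $0.0240, avocado $0.1500.
Take 1 serving of broccoli: +122.0 mg vitamin C for $0.90 (total $0.90, still need 208.0 mg).
Take 2 servings of sweet potato: +70.0 mg vitamin C for $1.40 (total $2.30, still need 138.0 mg).
Take 2.76 servings of strawberries: +138.0 mg vitamin C for $3.31 (total $5.61, still need 0.0 mg).
Greedy by cheapest-per-mg is optimal for a single linear constraint, so the minimum cost is $5.61.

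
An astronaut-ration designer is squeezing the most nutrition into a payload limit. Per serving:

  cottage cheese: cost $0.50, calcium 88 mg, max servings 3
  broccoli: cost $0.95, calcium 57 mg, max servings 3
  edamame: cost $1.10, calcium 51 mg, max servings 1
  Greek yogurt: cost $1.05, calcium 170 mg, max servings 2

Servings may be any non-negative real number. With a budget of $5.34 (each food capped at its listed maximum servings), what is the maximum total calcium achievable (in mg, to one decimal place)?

708.4 mg

Calcium per dollar: cottage cheese 176, Greek yogurt 161.9, broccoli 60, edamame 46.36.
Take 3 servings of cottage cheese: spends $1.50, +264.0 mg calcium (running total 264.0 mg).
Take 2 servings of Greek yogurt: spends $2.10, +340.0 mg calcium (running total 604.0 mg).
Take 1.832 servings of broccoli: spends $1.74, +104.4 mg calcium (running total 708.4 mg).
Filling greedily by calcium-per-dollar is optimal for one linear limit, giving 708.4 mg.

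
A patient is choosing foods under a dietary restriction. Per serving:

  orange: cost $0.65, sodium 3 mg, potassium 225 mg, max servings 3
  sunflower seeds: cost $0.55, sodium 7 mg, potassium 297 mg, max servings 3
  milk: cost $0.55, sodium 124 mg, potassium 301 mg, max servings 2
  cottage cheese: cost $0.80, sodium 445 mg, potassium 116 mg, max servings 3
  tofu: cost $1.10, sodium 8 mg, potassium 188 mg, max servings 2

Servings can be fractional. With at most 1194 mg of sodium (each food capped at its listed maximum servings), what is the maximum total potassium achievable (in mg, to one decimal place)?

Potassium per mg sodium: orange 75, sunflower seeds 42.43, tofu 23.5, milk 2.427, cottage cheese 0.2607.
Take 3 servings of orange: uses 9 mg sodium, +675.0 mg potassium (running total 675.0 mg).
Take 3 servings of sunflower seeds: uses 21 mg sodium, +891.0 mg potassium (running total 1566.0 mg).
Take 2 servings of tofu: uses 16 mg sodium, +376.0 mg potassium (running total 1942.0 mg).
Take 2 servings of milk: uses 248 mg sodium, +602.0 mg potassium (running total 2544.0 mg).
Take 2.022 servings of cottage cheese: uses 900 mg sodium, +234.6 mg potassium (running total 2778.6 mg).
Filling greedily by potassium-per-mg sodium is optimal for one linear limit, giving 2778.6 mg.

2778.6 mg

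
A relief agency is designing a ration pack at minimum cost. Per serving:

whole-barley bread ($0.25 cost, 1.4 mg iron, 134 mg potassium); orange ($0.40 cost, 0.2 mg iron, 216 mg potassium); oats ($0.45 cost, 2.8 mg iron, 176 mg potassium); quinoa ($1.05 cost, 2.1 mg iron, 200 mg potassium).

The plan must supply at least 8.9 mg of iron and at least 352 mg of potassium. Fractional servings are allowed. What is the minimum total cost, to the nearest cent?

$1.43

Minimising a linear cost over {iron ≥ 8.9, potassium ≥ 352, servings ≥ 0} — the optimum is at a vertex, using one or two foods.
whole-barley bread only: max(8.9/1.4, 352/134) = 6.357 servings → $1.59.
orange only: max(8.9/0.2, 352/216) = 44.5 servings → $17.80.
oats only: max(8.9/2.8, 352/176) = 3.179 servings → $1.43.
quinoa only: max(8.9/2.1, 352/200) = 4.238 servings → $4.45.
whole-barley bread + orange with both targets exact would need a negative amount; discard.
whole-barley bread + oats: intersection lies outside the first quadrant.
whole-barley bread + quinoa: the both-tight solution has a negative serving — not a feasible corner.
orange + oats with both targets exact would need a negative amount; discard.
orange + quinoa: the both-tight solution has a negative serving — not a feasible corner.
oats + quinoa with both targets exact would need a negative amount; discard.
The minimum over all feasible corners is $1.43.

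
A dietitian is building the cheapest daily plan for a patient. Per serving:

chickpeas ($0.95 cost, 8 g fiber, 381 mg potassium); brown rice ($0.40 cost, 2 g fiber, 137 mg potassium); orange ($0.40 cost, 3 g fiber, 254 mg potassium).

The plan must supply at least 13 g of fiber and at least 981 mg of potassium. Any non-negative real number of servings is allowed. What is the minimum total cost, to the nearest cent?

Check every corner: each single food scaled to meet both minima, and each pair solved so both constraints bind.
chickpeas only: max(13/8, 981/381) = 2.575 servings → $2.45.
brown rice only: max(13/2, 981/137) = 7.161 servings → $2.86.
orange only: max(13/3, 981/254) = 4.333 servings → $1.73.
chickpeas + brown rice: intersection lies outside the first quadrant.
chickpeas + orange with both tight: 0.4038 servings and 3.256 servings → $1.69.
brown rice + orange with both tight: 3.701 servings and 1.866 servings → $2.23.
The minimum over all feasible corners is $1.69.

$1.69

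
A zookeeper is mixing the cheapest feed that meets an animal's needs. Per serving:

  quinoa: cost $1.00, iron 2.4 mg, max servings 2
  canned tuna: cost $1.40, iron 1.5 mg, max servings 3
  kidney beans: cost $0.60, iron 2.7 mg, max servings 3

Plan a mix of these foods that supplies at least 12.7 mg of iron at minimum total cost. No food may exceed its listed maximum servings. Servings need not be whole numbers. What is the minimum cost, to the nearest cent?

Cost per mg of iron: kidney beans $0.2222, quinoa $0.4167, canned tuna $0.9333.
Take 3 servings of kidney beans: +8.1 mg iron for $1.80 (total $1.80, still need 4.6 mg).
Take 1.917 servings of quinoa: +4.6 mg iron for $1.92 (total $3.72, still need 0.0 mg).
Greedy by cheapest-per-mg is optimal for a single linear constraint, so the minimum cost is $3.72.

$3.72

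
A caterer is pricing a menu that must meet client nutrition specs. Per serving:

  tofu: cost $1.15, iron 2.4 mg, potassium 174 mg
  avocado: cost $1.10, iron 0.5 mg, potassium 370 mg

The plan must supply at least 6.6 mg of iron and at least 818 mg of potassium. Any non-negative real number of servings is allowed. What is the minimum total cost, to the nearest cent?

$4.04

At the optimum either one food covers both requirements or two foods hit both targets exactly; no other combination can be cheaper.
tofu only: max(6.6/2.4, 818/174) = 4.701 servings → $5.41.
avocado only: max(6.6/0.5, 818/370) = 13.2 servings → $14.52.
tofu + avocado with both tight: 2.538 servings and 1.017 servings → $4.04.
The minimum over all feasible corners is $4.04.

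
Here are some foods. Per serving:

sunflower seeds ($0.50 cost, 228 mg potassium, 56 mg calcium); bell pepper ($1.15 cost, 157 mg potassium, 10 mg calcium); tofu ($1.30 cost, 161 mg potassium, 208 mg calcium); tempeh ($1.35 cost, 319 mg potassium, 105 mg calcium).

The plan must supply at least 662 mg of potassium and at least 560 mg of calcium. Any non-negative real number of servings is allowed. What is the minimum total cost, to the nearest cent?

$3.69

Minimising a linear cost over {potassium ≥ 662, calcium ≥ 560, servings ≥ 0} — the optimum is at a vertex, using one or two foods.
sunflower seeds only: max(662/228, 560/56) = 10 servings → $5.00.
bell pepper only: max(662/157, 560/10) = 56 servings → $64.40.
tofu only: max(662/161, 560/208) = 4.112 servings → $5.35.
tempeh only: max(662/319, 560/105) = 5.333 servings → $7.20.
sunflower seeds + bell pepper: intersection lies outside the first quadrant.
sunflower seeds + tofu with both tight: 1.238 servings and 2.359 servings → $3.69.
sunflower seeds + tempeh with both targets exact would need a negative amount; discard.
bell pepper + tofu with both tight: 1.531 servings and 2.619 servings → $5.17.
bell pepper + tempeh with both targets exact would need a negative amount; discard.
tofu + tempeh with both tight: 2.207 servings and 0.9614 servings → $4.17.
Cheapest feasible corner: $3.69.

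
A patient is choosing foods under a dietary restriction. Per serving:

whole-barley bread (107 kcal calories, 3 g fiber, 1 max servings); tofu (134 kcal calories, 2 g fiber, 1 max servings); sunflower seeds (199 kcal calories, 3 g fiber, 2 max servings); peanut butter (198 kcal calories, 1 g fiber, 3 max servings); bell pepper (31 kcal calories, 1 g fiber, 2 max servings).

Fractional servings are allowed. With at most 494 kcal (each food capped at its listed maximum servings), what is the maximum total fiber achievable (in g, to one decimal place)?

Fiber per kcal: bell pepper 0.03226, whole-barley bread 0.02804, sunflower seeds 0.01508, tofu 0.01493, peanut butter 0.005051.
Take 2 servings of bell pepper: uses 62 kcal, +2.0 g fiber (running total 2.0 g).
Take 1 serving of whole-barley bread: uses 107 kcal, +3.0 g fiber (running total 5.0 g).
Take 1.633 servings of sunflower seeds: uses 325 kcal, +4.9 g fiber (running total 9.9 g).
Filling greedily by fiber-per-kcal is optimal for one linear limit, giving 9.9 g.

9.9 g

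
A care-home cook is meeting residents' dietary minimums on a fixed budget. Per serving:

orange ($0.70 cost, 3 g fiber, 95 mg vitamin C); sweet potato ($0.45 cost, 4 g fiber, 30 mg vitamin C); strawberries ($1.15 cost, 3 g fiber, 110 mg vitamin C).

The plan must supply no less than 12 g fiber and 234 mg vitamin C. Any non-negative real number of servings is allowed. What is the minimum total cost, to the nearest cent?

The cheapest plan sits at a corner of the feasible region — with two constraints it uses at most two foods.
orange only: max(12/3, 234/95) = 4 servings → $2.80.
sweet potato only: max(12/4, 234/30) = 7.8 servings → $3.51.
strawberries only: max(12/3, 234/110) = 4 servings → $4.60.
orange + sweet potato with both tight: 1.986 servings and 1.51 servings → $2.07.
orange + strawberries with both targets exact would need a negative amount; discard.
sweet potato + strawberries with both tight: 1.766 servings and 1.646 servings → $2.69.
So the least-cost plan costs $2.07.

$2.07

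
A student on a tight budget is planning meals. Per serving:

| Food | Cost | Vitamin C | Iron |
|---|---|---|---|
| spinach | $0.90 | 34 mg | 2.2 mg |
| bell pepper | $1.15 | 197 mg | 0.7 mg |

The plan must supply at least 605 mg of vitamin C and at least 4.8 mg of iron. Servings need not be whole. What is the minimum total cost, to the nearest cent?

$4.43

For a min-cost LP with two ≥-constraints, a basic feasible solution has at most two positive variables.
spinach only: max(605/34, 4.8/2.2) = 17.79 servings → $16.01.
bell pepper only: max(605/197, 4.8/0.7) = 6.857 servings → $7.89.
spinach + bell pepper with both tight: 1.275 servings and 2.851 servings → $4.43.
So the least-cost plan costs $4.43.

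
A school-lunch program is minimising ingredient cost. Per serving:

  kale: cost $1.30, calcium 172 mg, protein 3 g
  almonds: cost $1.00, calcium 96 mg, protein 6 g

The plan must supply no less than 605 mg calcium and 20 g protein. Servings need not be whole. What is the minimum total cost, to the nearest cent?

Two binding constraints pin down two serving amounts, so the optimal mix uses at most two foods. The candidates are each food alone (scaled to the tighter of calcium/protein) and each pair with both constraints tight.
kale only: max(605/172, 20/3) = 6.667 servings → $8.67.
almonds only: max(605/96, 20/6) = 6.302 servings → $6.30.
kale + almonds with both tight: 2.298 servings and 2.184 servings → $5.17.
Cheapest feasible corner: $5.17.

$5.17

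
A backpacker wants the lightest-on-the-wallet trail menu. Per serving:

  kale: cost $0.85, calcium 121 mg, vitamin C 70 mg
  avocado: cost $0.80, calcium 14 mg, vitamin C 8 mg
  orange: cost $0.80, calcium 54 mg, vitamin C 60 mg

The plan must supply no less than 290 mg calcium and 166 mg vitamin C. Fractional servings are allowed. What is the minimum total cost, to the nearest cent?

$2.04

The cheapest plan sits at a corner of the feasible region — with two constraints it uses at most two foods.
kale only: max(290/121, 166/70) = 2.397 servings → $2.04.
avocado only: max(290/14, 166/8) = 20.75 servings → $16.60.
orange only: max(290/54, 166/60) = 5.37 servings → $4.30.
kale + avocado with both tight: 0.3333 servings and 17.83 servings → $14.55.
kale + orange: the both-tight solution has a negative serving — not a feasible corner.
avocado + orange with both tight: 20.68 servings and 0.009804 servings → $16.55.
So the least-cost plan costs $2.04.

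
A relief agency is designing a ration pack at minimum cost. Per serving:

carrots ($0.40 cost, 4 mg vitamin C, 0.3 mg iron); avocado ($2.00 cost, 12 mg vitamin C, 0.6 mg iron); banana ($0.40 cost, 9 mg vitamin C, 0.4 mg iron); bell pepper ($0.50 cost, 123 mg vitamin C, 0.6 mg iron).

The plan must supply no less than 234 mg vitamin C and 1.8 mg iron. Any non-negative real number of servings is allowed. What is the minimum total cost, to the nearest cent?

An LP optimum is at a vertex; with two nutrient constraints at most two foods are used. Check each candidate.
carrots only: max(234/4, 1.8/0.3) = 58.5 servings → $23.40.
avocado only: max(234/12, 1.8/0.6) = 19.5 servings → $39.00.
banana only: max(234/9, 1.8/0.4) = 26 servings → $10.40.
bell pepper only: max(234/123, 1.8/0.6) = 3 servings → $1.50.
carrots + avocado with both targets exact would need a negative amount; discard.
carrots + banana: intersection lies outside the first quadrant.
carrots + bell pepper with both tight: 2.348 servings and 1.826 servings → $1.85.
avocado + banana: the both-tight solution has a negative serving — not a feasible corner.
avocado + bell pepper with both tight: 1.216 servings and 1.784 servings → $3.32.
banana + bell pepper with both tight: 1.849 servings and 1.767 servings → $1.62.
The minimum over all feasible corners is $1.50.

$1.50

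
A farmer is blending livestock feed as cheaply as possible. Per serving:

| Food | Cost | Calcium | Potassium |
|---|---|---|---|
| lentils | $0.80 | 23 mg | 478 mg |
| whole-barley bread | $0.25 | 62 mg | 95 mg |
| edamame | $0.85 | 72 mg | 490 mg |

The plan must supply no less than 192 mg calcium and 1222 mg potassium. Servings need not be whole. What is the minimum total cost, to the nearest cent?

For a min-cost LP with two ≥-constraints, a basic feasible solution has at most two positive variables.
lentils only: max(192/23, 1222/478) = 8.348 servings → $6.68.
whole-barley bread only: max(192/62, 1222/95) = 12.86 servings → $3.22.
edamame only: max(192/72, 1222/490) = 2.667 servings → $2.27.
lentils + whole-barley bread with both tight: 2.096 servings and 2.319 servings → $2.26.
lentils + edamame: the both-tight solution has a negative serving — not a feasible corner.
whole-barley bread + edamame with both tight: 0.259 servings and 2.444 servings → $2.14.
The minimum over all feasible corners is $2.14.

$2.14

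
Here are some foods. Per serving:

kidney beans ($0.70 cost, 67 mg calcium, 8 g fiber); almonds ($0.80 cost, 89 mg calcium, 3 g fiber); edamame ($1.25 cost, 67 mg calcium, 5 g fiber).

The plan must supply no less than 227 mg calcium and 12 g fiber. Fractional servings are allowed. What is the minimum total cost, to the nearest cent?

$2.11

An LP optimum is at a vertex; with two nutrient constraints at most two foods are used. Check each candidate.
kidney beans only: max(227/67, 12/8) = 3.388 servings → $2.37.
almonds only: max(227/89, 12/3) = 4 servings → $3.20.
edamame only: max(227/67, 12/5) = 3.388 servings → $4.24.
kidney beans + almonds with both tight: 0.7573 servings and 1.98 servings → $2.11.
kidney beans + edamame with both targets exact would need a negative amount; discard.
almonds + edamame with both tight: 1.357 servings and 1.586 servings → $3.07.
Cheapest feasible corner: $2.11.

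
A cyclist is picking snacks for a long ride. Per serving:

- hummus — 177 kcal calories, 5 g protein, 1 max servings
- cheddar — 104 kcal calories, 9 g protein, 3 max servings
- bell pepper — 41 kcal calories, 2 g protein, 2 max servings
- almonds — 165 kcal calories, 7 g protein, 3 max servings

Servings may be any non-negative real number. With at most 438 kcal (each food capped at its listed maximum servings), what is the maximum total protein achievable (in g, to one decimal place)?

Protein per kcal: cheddar 0.08654, bell pepper 0.04878, almonds 0.04242, hummus 0.02825.
Take 3 servings of cheddar: uses 312 kcal, +27.0 g protein (running total 27.0 g).
Take 2 servings of bell pepper: uses 82 kcal, +4.0 g protein (running total 31.0 g).
Take 0.2667 servings of almonds: uses 44 kcal, +1.9 g protein (running total 32.9 g).
Filling greedily by protein-per-kcal is optimal for one linear limit, giving 32.9 g.

32.9 g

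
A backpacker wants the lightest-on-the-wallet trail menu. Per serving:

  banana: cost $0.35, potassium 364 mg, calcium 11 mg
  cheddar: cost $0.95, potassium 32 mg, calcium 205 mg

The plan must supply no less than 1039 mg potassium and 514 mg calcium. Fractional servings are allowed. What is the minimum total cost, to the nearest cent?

$3.17

banana only: max(1039/364, 514/11) = 46.73 servings → $16.35.
cheddar only: max(1039/32, 514/205) = 32.47 servings → $30.85.
banana + cheddar with both tight: 2.646 servings and 2.365 servings → $3.17.
So the least-cost plan costs $3.17.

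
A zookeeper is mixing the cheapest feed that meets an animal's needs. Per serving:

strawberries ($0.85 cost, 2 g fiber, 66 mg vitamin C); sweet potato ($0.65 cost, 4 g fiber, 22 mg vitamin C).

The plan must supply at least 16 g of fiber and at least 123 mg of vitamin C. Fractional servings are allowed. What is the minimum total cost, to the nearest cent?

With two linear requirements the optimum uses one or two foods; enumerate the corners.
strawberries only: max(16/2, 123/66) = 8 servings → $6.80.
sweet potato only: max(16/4, 123/22) = 5.591 servings → $3.63.
strawberries + sweet potato with both tight: 0.6364 servings and 3.682 servings → $2.93.
The minimum over all feasible corners is $2.93.

$2.93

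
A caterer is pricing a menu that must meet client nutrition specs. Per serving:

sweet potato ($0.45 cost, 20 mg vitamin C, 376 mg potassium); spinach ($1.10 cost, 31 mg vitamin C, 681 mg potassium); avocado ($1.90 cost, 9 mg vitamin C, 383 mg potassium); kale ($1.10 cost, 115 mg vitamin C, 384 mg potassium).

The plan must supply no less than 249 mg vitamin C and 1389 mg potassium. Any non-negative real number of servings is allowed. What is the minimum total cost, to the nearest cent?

Check every corner: each single food scaled to meet both minima, and each pair solved so both constraints bind.
sweet potato only: max(249/20, 1389/376) = 12.45 servings → $5.60.
spinach only: max(249/31, 1389/681) = 8.032 servings → $8.84.
avocado only: max(249/9, 1389/383) = 27.67 servings → $52.57.
kale only: max(249/115, 1389/384) = 3.617 servings → $3.98.
sweet potato + spinach with both targets exact would need a negative amount; discard.
sweet potato + avocado with both targets exact would need a negative amount; discard.
sweet potato + kale with both tight: 1.803 servings and 1.852 servings → $2.85.
spinach + avocado with both targets exact would need a negative amount; discard.
spinach + kale with both tight: 0.9655 servings and 1.905 servings → $3.16.
avocado + kale with both tight: 1.58 servings and 2.042 servings → $5.25.
So the least-cost plan costs $2.85.

$2.85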